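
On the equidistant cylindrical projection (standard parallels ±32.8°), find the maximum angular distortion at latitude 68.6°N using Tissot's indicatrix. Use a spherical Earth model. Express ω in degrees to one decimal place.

46.5°

The equidistant cylindrical projection with φ₀ = 32.8° has h = 1 (meridians true) and k = cos φ₀ / cos φ along parallels.
At 68.6°: h = 1.000, k = 2.304; principal scales a = 2.304, b = 1.000.
sin(ω/2) = (a − b)/(a + b) = 1.304/3.304 = 0.3946, so ω = 2 arcsin(0.3946) ≈ 46.5°.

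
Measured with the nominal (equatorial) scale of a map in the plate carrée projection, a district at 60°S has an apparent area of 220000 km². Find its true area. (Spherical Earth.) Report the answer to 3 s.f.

For the equirectangular projection with φ₀ = 0 (plate carrée), h = 1 along meridians and k = sec φ along parallels.
Areal scale = h·k = 1 × sec φ; at 60°, h = 1.000, k = 2.000, so h·k = 2.000.
True area = apparent / (areal scale) = 220000 / 2.000 ≈ 110000 km².

110000 km²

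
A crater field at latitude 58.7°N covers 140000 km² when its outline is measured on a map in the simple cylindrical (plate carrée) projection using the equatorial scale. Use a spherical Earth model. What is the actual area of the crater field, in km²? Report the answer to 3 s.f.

For the equirectangular projection with φ₀ = 0 (plate carrée), h = 1 along meridians and k = sec φ along parallels.
Areal scale = h·k = 1 × sec φ; at 58.7°, h = 1.000, k = 1.925, so h·k = 1.925.
True area = apparent / (areal scale) = 140000 / 1.925 ≈ 72700 km².

72700 km²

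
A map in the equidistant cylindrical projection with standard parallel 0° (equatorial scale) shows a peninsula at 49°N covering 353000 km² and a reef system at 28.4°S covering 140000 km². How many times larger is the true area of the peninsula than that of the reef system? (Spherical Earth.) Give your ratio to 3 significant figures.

1.88

Plate carrée has h = 1 and k = sec φ, giving areal scale sec φ; true area = (apparent area) · cos φ.
True area of peninsula: 353000 × cos(49°) = 353000 × 0.6561 = 231600 km².
True area of reef system: 140000 × cos(28.4°) = 140000 × 0.8796 = 123200 km².
Ratio = 231600 / 123200 ≈ 1.88.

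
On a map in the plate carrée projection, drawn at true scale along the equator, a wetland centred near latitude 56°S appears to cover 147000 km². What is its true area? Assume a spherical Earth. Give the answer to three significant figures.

82200 km²

In the plate carrée (x = Rλ, y = Rφ), meridians are true-scale (h = 1) and parallels are stretched by k = sec φ.
Areal scale = h·k = 1 × sec φ; at 56°, h = 1.000, k = 1.788, so h·k = 1.788.
True area = apparent / (areal scale) = 147000 / 1.788 ≈ 82200 km².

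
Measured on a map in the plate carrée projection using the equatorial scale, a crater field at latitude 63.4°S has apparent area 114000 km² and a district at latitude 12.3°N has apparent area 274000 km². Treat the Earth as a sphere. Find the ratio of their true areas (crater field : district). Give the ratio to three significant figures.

On the plate carrée, areal scale = h·k = 1 × sec φ, so true area = apparent × cos φ.
True area of crater field: 114000 × cos(63.4°) = 114000 × 0.4478 = 51040 km².
True area of district: 274000 × cos(12.3°) = 274000 × 0.9770 = 267700 km².
Ratio = 51040 / 267700 ≈ 0.191.

0.191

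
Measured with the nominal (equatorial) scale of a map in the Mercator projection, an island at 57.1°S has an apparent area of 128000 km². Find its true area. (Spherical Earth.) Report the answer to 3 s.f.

The Mercator projection is conformal; its linear scale factor is the same in every direction and equals sec φ = 1/cos φ.
Areal scale = k² = sec²φ = 1/cos²(57.1°) = 1/0.5432² = 3.389.
True area = apparent / (areal scale) = 128000 / 3.389 ≈ 37800 km².

37800 km²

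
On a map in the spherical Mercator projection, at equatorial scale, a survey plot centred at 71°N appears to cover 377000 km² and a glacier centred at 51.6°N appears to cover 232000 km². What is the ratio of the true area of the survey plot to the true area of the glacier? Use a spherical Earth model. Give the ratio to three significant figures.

0.446

On Mercator the areal scale is sec²φ, so true area = apparent × cos²φ.
True area of survey plot: 377000 × cos²(71°) = 377000 × 0.1060 = 39960 km².
True area of glacier: 232000 × cos²(51.6°) = 232000 × 0.3858 = 89510 km².
Ratio = 39960 / 89510 ≈ 0.446.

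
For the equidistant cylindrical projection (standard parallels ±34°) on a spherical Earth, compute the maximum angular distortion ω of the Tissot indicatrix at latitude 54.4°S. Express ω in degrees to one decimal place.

In the equirectangular projection with standard parallel φ₀ = 34° (x = Rλ cos φ₀, y = Rφ), meridians are true-scale (h = 1) and the parallel scale is k = cos φ₀ / cos φ.
At 54.4°: h = 1.000, k = 1.424; principal scales a = 1.424, b = 1.000.
sin(ω/2) = (a − b)/(a + b) = 0.4242/2.424 = 0.1750, so ω = 2 arcsin(0.1750) ≈ 20.2°.

20.2°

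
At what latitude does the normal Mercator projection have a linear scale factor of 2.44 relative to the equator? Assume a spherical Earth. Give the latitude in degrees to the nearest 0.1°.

Mercator scale is k = sec φ = 1/cos φ.
1/cos φ = 2.44  ⇒  cos φ = 0.4098  ⇒  φ = arccos(0.4098) ≈ 65.8°.

65.8°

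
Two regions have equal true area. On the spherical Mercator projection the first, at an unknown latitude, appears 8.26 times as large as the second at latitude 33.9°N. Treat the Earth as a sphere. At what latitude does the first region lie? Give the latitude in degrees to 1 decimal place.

73.2°

On Mercator, (apparent₁)/(apparent₂) = sec²φ₁ / sec²φ₂ when true areas are equal.
cos²φ₂ / cos²φ₁ = 8.26  ⇒  cos φ₁ = cos 33.9° / √8.26 = 0.8300/2.874 = 0.2888.
φ₁ = arccos(0.2888) ≈ 73.2°.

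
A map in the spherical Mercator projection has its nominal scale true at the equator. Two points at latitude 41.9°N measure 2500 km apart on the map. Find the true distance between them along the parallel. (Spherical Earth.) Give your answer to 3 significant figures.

Mercator is conformal, so the point scale is isotropic: h = k = sec φ = 1/cos φ.
Along the parallel at 41.9°, map distances are exaggerated by k = sec 41.9° = 1.344.
True distance = 2500 / 1.344 = 2500 × cos 41.9° ≈ 1860 km.

1860 km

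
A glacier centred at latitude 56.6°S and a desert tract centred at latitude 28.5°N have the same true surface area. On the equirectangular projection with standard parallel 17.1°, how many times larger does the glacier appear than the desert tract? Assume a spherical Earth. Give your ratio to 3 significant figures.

In the equirectangular projection with standard parallel φ₀ = 17.1° (x = Rλ cos φ₀, y = Rφ), meridians are true-scale (h = 1) and the parallel scale is k = cos φ₀ / cos φ.
Areal scale at 56.6°: h·k = 1.000 × 1.736 = 1.736.
Areal scale at 28.5°: h·k = 1.000 × 1.088 = 1.088.
Ratio = 1.736/1.088 ≈ 1.60.

1.60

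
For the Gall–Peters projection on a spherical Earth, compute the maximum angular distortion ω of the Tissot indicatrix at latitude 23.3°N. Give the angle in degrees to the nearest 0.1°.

29.6°

The Gall–Peters projection is cylindrical equal-area with φ₀ = 45°. A cylindrical equal-area projection with standard parallel φ₀ has meridian scale h = cos φ / cos φ₀ and parallel scale k = cos φ₀ / cos φ (so areas are preserved, h·k = 1).
At 23.3°: h = 1.299, k = 0.7699; principal scales a = 1.299, b = 0.7699.
sin(ω/2) = (a − b)/(a + b) = 0.5290/2.069 = 0.2557, so ω = 2 arcsin(0.2557) ≈ 29.6°.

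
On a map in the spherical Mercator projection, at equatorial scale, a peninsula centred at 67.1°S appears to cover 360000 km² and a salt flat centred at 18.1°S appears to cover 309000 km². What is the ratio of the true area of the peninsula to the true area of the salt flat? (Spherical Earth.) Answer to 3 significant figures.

0.195

Mercator's areal exaggeration is sec²φ; hence true area = (apparent area) · cos²φ.
True area of peninsula: 360000 × cos²(67.1°) = 360000 × 0.1514 = 54510 km².
True area of salt flat: 309000 × cos²(18.1°) = 309000 × 0.9035 = 279200 km².
Ratio = 54510 / 279200 ≈ 0.195.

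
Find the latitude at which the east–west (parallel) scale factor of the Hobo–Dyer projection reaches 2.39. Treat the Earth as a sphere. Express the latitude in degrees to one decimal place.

70.6°

The Hobo–Dyer projection is cylindrical equal-area with φ₀ = 37.5°. Cylindrical equal-area (φ₀ = 37.5°): h = cos φ / cos 37.5° along meridians, k = cos 37.5° / cos φ along parallels; h·k = 1.
k = cos φ₀ / cos φ = 2.39  ⇒  cos φ = cos 37.5° / 2.39 = 0.3319.
φ = arccos(0.3319) ≈ 70.6°.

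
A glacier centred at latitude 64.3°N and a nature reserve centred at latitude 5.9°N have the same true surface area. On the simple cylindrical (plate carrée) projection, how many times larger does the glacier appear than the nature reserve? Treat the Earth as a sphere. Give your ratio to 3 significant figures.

Plate carrée maps x = Rλ, y = Rφ. The meridian scale is h = 1 and the parallel scale is k = 1/cos φ = sec φ.
Areal scale at 64.3°: h·k = 1.000 × 2.306 = 2.306.
Areal scale at 5.9°: h·k = 1.000 × 1.005 = 1.005.
Ratio = 2.306/1.005 ≈ 2.29.

2.29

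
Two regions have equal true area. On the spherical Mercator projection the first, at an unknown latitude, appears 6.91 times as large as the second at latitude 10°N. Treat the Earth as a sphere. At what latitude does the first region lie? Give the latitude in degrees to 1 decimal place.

For equal true areas on Mercator, apparent areas scale as sec²φ, so the ratio is cos²φ₂ / cos²φ₁.
cos²φ₂ / cos²φ₁ = 6.91  ⇒  cos φ₁ = cos 10° / √6.91 = 0.9848/2.629 = 0.3746.
φ₁ = arccos(0.3746) ≈ 68.0°.

68.0°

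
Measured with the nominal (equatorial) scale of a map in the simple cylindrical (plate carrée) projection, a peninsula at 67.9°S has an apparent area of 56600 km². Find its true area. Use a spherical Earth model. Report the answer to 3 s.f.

21300 km²

Plate carrée maps x = Rλ, y = Rφ. The meridian scale is h = 1 and the parallel scale is k = 1/cos φ = sec φ.
Areal scale = h·k = 1 × sec φ; at 67.9°, h = 1.000, k = 2.658, so h·k = 2.658.
True area = apparent / (areal scale) = 56600 / 2.658 ≈ 21300 km².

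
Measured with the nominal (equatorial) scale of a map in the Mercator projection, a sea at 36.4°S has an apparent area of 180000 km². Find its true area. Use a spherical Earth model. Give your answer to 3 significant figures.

117000 km²

The Mercator projection is conformal; its linear scale factor is the same in every direction and equals sec φ = 1/cos φ.
Areal scale = k² = sec²φ = 1/cos²(36.4°) = 1/0.8049² = 1.544.
True area = apparent / (areal scale) = 180000 / 1.544 ≈ 117000 km².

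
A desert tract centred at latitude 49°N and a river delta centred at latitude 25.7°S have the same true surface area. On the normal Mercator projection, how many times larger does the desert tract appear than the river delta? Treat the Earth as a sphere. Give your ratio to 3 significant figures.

Mercator areal scale is sec²φ.
At 49°: sec²(49°) = 1/0.6561² = 2.323.
At 25.7°: sec²(25.7°) = 1/0.9011² = 1.232.
Ratio = 2.323/1.232 = cos²(25.7°)/cos²(49°) ≈ 1.89.

1.89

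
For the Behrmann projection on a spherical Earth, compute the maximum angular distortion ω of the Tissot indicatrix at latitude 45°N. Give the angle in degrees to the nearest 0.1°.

Behrmann is a cylindrical equal-area projection with standard parallels at ±30°. Cylindrical equal-area (φ₀ = 30°): h = cos φ / cos 30° along meridians, k = cos 30° / cos φ along parallels; h·k = 1.
At 45°: h = 0.8165, k = 1.225; principal scales a = 1.225, b = 0.8165.
sin(ω/2) = (a − b)/(a + b) = 0.4082/2.041 = 0.2000, so ω = 2 arcsin(0.2000) ≈ 23.1°.

23.1°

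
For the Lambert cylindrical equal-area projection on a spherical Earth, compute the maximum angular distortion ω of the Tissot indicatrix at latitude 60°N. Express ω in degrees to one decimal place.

73.7°

The Lambert cylindrical equal-area projection is the cylindrical equal-area projection with its standard parallel at the equator (φ₀ = 0). A cylindrical equal-area projection with standard parallel φ₀ has meridian scale h = cos φ / cos φ₀ and parallel scale k = cos φ₀ / cos φ (so areas are preserved, h·k = 1).
At 60°: h = 0.5000, k = 2.000; principal scales a = 2.000, b = 0.5000.
sin(ω/2) = (a − b)/(a + b) = 1.500/2.500 = 0.6000, so ω = 2 arcsin(0.6000) ≈ 73.7°.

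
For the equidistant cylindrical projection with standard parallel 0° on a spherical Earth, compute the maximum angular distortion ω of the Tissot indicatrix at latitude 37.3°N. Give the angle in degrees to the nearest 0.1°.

13.1°

Plate carrée maps x = Rλ, y = Rφ. The meridian scale is h = 1 and the parallel scale is k = 1/cos φ = sec φ.
At 37.3°: h = 1.000, k = 1.257; principal scales a = 1.257, b = 1.000.
sin(ω/2) = (a − b)/(a + b) = 0.2571/2.257 = 0.1139, so ω = 2 arcsin(0.1139) ≈ 13.1°.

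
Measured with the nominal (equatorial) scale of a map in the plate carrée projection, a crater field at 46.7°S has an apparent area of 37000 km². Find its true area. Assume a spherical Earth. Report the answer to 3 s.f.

25400 km²

Plate carrée maps x = Rλ, y = Rφ. The meridian scale is h = 1 and the parallel scale is k = 1/cos φ = sec φ.
Areal scale = h·k = 1 × sec φ; at 46.7°, h = 1.000, k = 1.458, so h·k = 1.458.
True area = apparent / (areal scale) = 37000 / 1.458 ≈ 25400 km².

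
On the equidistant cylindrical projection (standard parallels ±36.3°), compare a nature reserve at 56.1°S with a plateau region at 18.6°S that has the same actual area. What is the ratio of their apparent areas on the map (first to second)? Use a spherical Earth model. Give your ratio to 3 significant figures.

With standard parallel φ₀ = 36.3°, the equirectangular projection gives x = Rλ cos φ₀, y = Rφ, so h = 1 and k = cos 36.3° / cos φ.
Areal scale at 56.1°: h·k = 1.000 × 1.445 = 1.445.
Areal scale at 18.6°: h·k = 1.000 × 0.8503 = 0.8503.
Ratio = 1.445/0.8503 ≈ 1.70.

1.70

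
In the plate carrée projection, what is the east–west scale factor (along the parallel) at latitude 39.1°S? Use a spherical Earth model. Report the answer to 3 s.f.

1.29

In the plate carrée (x = Rλ, y = Rφ), meridians are true-scale (h = 1) and parallels are stretched by k = sec φ.
k = 1/cos 39.1° = 1/0.7760 = 1.289.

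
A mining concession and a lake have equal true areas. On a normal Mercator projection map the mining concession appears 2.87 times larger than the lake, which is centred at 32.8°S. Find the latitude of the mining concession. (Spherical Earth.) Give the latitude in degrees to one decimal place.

60.3°

On Mercator, (apparent₁)/(apparent₂) = sec²φ₁ / sec²φ₂ when true areas are equal.
cos²φ₂ / cos²φ₁ = 2.87  ⇒  cos φ₁ = cos 32.8° / √2.87 = 0.8406/1.694 = 0.4962.
φ₁ = arccos(0.4962) ≈ 60.3°.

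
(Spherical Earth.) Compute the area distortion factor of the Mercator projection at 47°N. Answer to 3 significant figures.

2.15

Mercator is conformal, so the point scale is isotropic: h = k = sec φ = 1/cos φ.
Areal scale = k² = sec²φ = 1/cos²(47°) = 1/0.6820² = 2.150.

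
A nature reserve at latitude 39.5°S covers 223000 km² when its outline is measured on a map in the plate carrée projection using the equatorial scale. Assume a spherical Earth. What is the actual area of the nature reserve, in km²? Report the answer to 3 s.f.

172000 km²

For the equirectangular projection with φ₀ = 0 (plate carrée), h = 1 along meridians and k = sec φ along parallels.
Areal scale = h·k = 1 × sec φ; at 39.5°, h = 1.000, k = 1.296, so h·k = 1.296.
True area = apparent / (areal scale) = 223000 / 1.296 ≈ 172000 km².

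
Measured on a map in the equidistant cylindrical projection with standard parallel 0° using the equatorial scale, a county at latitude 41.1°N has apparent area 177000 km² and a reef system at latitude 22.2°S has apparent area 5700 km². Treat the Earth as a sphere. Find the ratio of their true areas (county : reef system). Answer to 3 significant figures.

25.3

Plate carrée has h = 1 and k = sec φ, giving areal scale sec φ; true area = (apparent area) · cos φ.
True area of county: 177000 × cos(41.1°) = 177000 × 0.7536 = 133400 km².
True area of reef system: 5700 × cos(22.2°) = 5700 × 0.9259 = 5277 km².
Ratio = 133400 / 5277 ≈ 25.3.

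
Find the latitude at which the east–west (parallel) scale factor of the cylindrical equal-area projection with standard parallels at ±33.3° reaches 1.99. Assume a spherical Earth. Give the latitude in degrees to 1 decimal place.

Cylindrical equal-area (φ₀ = 33.3°): h = cos φ / cos 33.3° along meridians, k = cos 33.3° / cos φ along parallels; h·k = 1.
k = cos φ₀ / cos φ = 1.99  ⇒  cos φ = cos 33.3° / 1.99 = 0.4200.
φ = arccos(0.4200) ≈ 65.2°.

65.2°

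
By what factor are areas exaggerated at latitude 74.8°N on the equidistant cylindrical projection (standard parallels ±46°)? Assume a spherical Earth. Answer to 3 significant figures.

With standard parallel φ₀ = 46°, the equirectangular projection gives x = Rλ cos φ₀, y = Rφ, so h = 1 and k = cos 46° / cos φ.
Areal scale = h·k = 1 × cos φ₀ / cos φ; at 74.8°, h = 1.000, k = 2.649, so h·k = 2.649.

2.65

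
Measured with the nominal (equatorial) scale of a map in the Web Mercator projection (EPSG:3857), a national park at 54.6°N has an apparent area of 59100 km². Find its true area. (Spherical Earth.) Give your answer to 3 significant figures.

19800 km²

The Mercator projection is conformal; its linear scale factor is the same in every direction and equals sec φ = 1/cos φ.
Areal scale = k² = sec²φ = 1/cos²(54.6°) = 1/0.5793² = 2.980.
True area = apparent / (areal scale) = 59100 / 2.980 ≈ 19800 km².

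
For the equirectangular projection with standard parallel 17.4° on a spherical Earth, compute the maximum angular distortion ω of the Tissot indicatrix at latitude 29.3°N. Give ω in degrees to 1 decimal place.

5.2°

With standard parallel φ₀ = 17.4°, the equirectangular projection gives x = Rλ cos φ₀, y = Rφ, so h = 1 and k = cos 17.4° / cos φ.
At 29.3°: h = 1.000, k = 1.094; principal scales a = 1.094, b = 1.000.
sin(ω/2) = (a − b)/(a + b) = 0.09423/2.094 = 0.04499, so ω = 2 arcsin(0.04499) ≈ 5.2°.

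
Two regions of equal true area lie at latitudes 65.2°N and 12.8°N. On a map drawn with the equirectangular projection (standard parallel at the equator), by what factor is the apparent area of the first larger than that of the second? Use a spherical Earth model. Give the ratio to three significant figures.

Plate carrée maps x = Rλ, y = Rφ. The meridian scale is h = 1 and the parallel scale is k = 1/cos φ = sec φ.
Areal scale at 65.2°: h·k = 1.000 × 2.384 = 2.384.
Areal scale at 12.8°: h·k = 1.000 × 1.025 = 1.025.
Ratio = 2.384/1.025 ≈ 2.32.

2.32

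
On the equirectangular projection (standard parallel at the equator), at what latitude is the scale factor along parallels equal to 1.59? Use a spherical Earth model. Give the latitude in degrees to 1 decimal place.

Plate carrée: h = 1, k = sec φ along parallels.
sec φ = 1.59  ⇒  cos φ = 0.6289  ⇒  φ ≈ 51.0°.

51.0°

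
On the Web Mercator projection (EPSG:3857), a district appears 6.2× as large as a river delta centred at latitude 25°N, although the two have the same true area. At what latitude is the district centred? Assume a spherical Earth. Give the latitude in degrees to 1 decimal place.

On Mercator, (apparent₁)/(apparent₂) = sec²φ₁ / sec²φ₂ when true areas are equal.
cos²φ₂ / cos²φ₁ = 6.2  ⇒  cos φ₁ = cos 25° / √6.2 = 0.9063/2.490 = 0.3640.
φ₁ = arccos(0.3640) ≈ 68.7°.

68.7°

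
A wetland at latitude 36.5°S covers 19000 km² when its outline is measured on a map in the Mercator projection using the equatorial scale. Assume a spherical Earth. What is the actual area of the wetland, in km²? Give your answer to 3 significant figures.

12300 km²

The Mercator projection is conformal; its linear scale factor is the same in every direction and equals sec φ = 1/cos φ.
Areal scale = k² = sec²φ = 1/cos²(36.5°) = 1/0.8039² = 1.548.
True area = apparent / (areal scale) = 19000 / 1.548 ≈ 12300 km².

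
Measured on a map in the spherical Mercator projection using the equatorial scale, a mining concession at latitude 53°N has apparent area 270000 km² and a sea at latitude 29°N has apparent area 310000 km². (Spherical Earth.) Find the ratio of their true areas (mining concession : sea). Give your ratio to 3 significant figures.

0.412

Mercator's areal exaggeration is sec²φ; hence true area = (apparent area) · cos²φ.
True area of mining concession: 270000 × cos²(53°) = 270000 × 0.3622 = 97790 km².
True area of sea: 310000 × cos²(29°) = 310000 × 0.7650 = 237100 km².
Ratio = 97790 / 237100 ≈ 0.412.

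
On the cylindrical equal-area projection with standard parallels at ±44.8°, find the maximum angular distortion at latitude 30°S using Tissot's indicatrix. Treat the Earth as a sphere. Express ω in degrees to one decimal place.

22.7°

A cylindrical equal-area projection with standard parallel φ₀ has meridian scale h = cos φ / cos φ₀ and parallel scale k = cos φ₀ / cos φ (so areas are preserved, h·k = 1).
At 30°: h = 1.220, k = 0.8193; principal scales a = 1.220, b = 0.8193.
sin(ω/2) = (a − b)/(a + b) = 0.4012/2.040 = 0.1967, so ω = 2 arcsin(0.1967) ≈ 22.7°.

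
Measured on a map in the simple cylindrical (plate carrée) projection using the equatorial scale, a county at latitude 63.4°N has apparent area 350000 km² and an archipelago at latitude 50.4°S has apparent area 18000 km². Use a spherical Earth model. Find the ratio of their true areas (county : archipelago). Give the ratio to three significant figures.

Plate carrée has h = 1 and k = sec φ, giving areal scale sec φ; true area = (apparent area) · cos φ.
True area of county: 350000 × cos(63.4°) = 350000 × 0.4478 = 156700 km².
True area of archipelago: 18000 × cos(50.4°) = 18000 × 0.6374 = 11470 km².
Ratio = 156700 / 11470 ≈ 13.7.

13.7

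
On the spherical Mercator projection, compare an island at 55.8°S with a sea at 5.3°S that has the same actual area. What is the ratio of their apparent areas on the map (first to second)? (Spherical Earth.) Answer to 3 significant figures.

Mercator areal scale is sec²φ.
At 55.8°: sec²(55.8°) = 1/0.5621² = 3.165.
At 5.3°: sec²(5.3°) = 1/0.9957² = 1.009.
Ratio = 3.165/1.009 = cos²(5.3°)/cos²(55.8°) ≈ 3.14.

3.14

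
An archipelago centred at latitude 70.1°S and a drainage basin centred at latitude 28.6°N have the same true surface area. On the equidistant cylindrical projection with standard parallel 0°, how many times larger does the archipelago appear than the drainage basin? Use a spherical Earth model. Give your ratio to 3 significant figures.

2.58

For the equirectangular projection with φ₀ = 0 (plate carrée), h = 1 along meridians and k = sec φ along parallels.
Areal scale at 70.1°: h·k = 1.000 × 2.938 = 2.938.
Areal scale at 28.6°: h·k = 1.000 × 1.139 = 1.139.
Ratio = 2.938/1.139 ≈ 2.58.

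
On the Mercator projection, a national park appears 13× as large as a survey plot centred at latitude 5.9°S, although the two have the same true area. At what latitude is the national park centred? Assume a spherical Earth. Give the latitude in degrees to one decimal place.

74.0°

Mercator areal scale is sec²φ, so apparent-area ratio = sec²φ₁ / sec²φ₂ = cos²φ₂ / cos²φ₁.
cos²φ₂ / cos²φ₁ = 13  ⇒  cos φ₁ = cos 5.9° / √13 = 0.9947/3.606 = 0.2759.
φ₁ = arccos(0.2759) ≈ 74.0°.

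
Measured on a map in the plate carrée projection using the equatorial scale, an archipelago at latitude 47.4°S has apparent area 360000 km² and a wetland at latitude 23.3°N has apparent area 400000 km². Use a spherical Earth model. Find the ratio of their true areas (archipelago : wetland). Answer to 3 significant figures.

On the plate carrée, areal scale = h·k = 1 × sec φ, so true area = apparent × cos φ.
True area of archipelago: 360000 × cos(47.4°) = 360000 × 0.6769 = 243700 km².
True area of wetland: 400000 × cos(23.3°) = 400000 × 0.9184 = 367400 km².
Ratio = 243700 / 367400 ≈ 0.663.

0.663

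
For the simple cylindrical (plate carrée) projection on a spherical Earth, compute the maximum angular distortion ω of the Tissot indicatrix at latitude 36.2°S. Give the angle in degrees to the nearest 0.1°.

In the plate carrée (x = Rλ, y = Rφ), meridians are true-scale (h = 1) and parallels are stretched by k = sec φ.
At 36.2°: h = 1.000, k = 1.239; principal scales a = 1.239, b = 1.000.
sin(ω/2) = (a − b)/(a + b) = 0.2392/2.239 = 0.1068, so ω = 2 arcsin(0.1068) ≈ 12.3°.

12.3°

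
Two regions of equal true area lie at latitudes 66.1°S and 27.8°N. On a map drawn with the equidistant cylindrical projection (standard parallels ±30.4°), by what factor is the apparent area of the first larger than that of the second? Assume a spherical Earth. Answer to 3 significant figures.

With standard parallel φ₀ = 30.4°, the equirectangular projection gives x = Rλ cos φ₀, y = Rφ, so h = 1 and k = cos 30.4° / cos φ.
Areal scale at 66.1°: h·k = 1.000 × 2.129 = 2.129.
Areal scale at 27.8°: h·k = 1.000 × 0.9751 = 0.9751.
Ratio = 2.129/0.9751 ≈ 2.18.

2.18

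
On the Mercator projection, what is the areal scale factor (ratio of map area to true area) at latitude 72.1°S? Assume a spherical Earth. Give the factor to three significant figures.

The Mercator projection is conformal; its linear scale factor is the same in every direction and equals sec φ = 1/cos φ.
Areal scale = k² = sec²φ = 1/cos²(72.1°) = 1/0.3074² = 10.59.

10.6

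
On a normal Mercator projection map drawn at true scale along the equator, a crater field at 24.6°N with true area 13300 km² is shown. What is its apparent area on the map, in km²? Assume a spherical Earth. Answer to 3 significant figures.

The Mercator projection is conformal; its linear scale factor is the same in every direction and equals sec φ = 1/cos φ.
Areal scale = k² = sec²φ = 1/cos²(24.6°) = 1/0.9092² = 1.210.
Apparent area = 13300 × 1.210 ≈ 16100 km².

16100 km²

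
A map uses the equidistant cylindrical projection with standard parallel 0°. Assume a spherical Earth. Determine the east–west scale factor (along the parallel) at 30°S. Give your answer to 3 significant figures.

In the plate carrée (x = Rλ, y = Rφ), meridians are true-scale (h = 1) and parallels are stretched by k = sec φ.
k = 1/cos 30° = 1/0.8660 = 1.155.

1.15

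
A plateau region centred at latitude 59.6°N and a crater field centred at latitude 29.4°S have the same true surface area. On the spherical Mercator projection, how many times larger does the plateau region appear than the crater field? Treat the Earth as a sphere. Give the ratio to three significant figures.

2.96

On Mercator, area is exaggerated by sec²φ = 1/cos²φ.
At 59.6°: sec²(59.6°) = 1/0.5060² = 3.905.
At 29.4°: sec²(29.4°) = 1/0.8712² = 1.317.
Ratio = 3.905/1.317 = cos²(29.4°)/cos²(59.6°) ≈ 2.96.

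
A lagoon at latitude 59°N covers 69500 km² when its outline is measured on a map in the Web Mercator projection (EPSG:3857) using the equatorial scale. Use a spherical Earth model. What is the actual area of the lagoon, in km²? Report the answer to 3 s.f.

Mercator is conformal, so the point scale is isotropic: h = k = sec φ = 1/cos φ.
Areal scale = k² = sec²φ = 1/cos²(59°) = 1/0.5150² = 3.770.
True area = apparent / (areal scale) = 69500 / 3.770 ≈ 18400 km².

18400 km²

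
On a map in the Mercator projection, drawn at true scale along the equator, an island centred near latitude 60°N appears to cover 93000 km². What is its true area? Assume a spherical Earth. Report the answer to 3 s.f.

For Mercator, h = k = sec φ (a conformal cylindrical projection has a single point scale, 1/cos φ).
Areal scale = k² = sec²φ = 1/cos²(60°) = 1/0.5000² = 4.000.
True area = apparent / (areal scale) = 93000 / 4.000 ≈ 23300 km².

23300 km²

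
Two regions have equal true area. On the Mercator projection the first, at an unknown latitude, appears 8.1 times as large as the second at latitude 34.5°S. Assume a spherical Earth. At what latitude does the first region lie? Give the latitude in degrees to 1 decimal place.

For equal true areas on Mercator, apparent areas scale as sec²φ, so the ratio is cos²φ₂ / cos²φ₁.
cos²φ₂ / cos²φ₁ = 8.1  ⇒  cos φ₁ = cos 34.5° / √8.1 = 0.8241/2.846 = 0.2896.
φ₁ = arccos(0.2896) ≈ 73.2°.

73.2°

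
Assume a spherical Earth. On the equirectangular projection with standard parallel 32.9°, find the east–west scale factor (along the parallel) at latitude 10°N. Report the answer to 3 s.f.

The equidistant cylindrical projection with φ₀ = 32.9° has h = 1 (meridians true) and k = cos φ₀ / cos φ along parallels.
k = cos 32.9° / cos 10° = 0.8396/0.9848 = 0.8526.

0.853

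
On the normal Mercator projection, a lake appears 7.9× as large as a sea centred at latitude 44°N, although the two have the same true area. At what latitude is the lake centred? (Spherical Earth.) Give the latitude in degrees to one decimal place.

75.2°

On Mercator, (apparent₁)/(apparent₂) = sec²φ₁ / sec²φ₂ when true areas are equal.
cos²φ₂ / cos²φ₁ = 7.9  ⇒  cos φ₁ = cos 44° / √7.9 = 0.7193/2.811 = 0.2559.
φ₁ = arccos(0.2559) ≈ 75.2°.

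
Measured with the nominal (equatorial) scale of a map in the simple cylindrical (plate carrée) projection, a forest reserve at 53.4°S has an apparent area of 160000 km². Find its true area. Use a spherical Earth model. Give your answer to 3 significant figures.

95400 km²

For the equirectangular projection with φ₀ = 0 (plate carrée), h = 1 along meridians and k = sec φ along parallels.
Areal scale = h·k = 1 × sec φ; at 53.4°, h = 1.000, k = 1.677, so h·k = 1.677.
True area = apparent / (areal scale) = 160000 / 1.677 ≈ 95400 km².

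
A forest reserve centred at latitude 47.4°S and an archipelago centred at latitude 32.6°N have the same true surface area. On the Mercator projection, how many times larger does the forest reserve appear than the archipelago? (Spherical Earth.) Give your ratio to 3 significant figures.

Mercator areal scale is sec²φ.
At 47.4°: sec²(47.4°) = 1/0.6769² = 2.183.
At 32.6°: sec²(32.6°) = 1/0.8425² = 1.409.
Ratio = 2.183/1.409 = cos²(32.6°)/cos²(47.4°) ≈ 1.55.

1.55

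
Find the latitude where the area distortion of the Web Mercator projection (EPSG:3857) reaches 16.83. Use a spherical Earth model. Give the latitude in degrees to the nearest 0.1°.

Mercator areal scale is sec²φ.
sec²φ = 16.83  ⇒  cos²φ = 0.05942  ⇒  cos φ = 0.2438.
φ = arccos(0.2438) ≈ 75.9°.

75.9°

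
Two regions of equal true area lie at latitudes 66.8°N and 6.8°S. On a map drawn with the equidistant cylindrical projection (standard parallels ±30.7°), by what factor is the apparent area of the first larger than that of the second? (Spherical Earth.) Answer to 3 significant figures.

2.52

The equidistant cylindrical projection with φ₀ = 30.7° has h = 1 (meridians true) and k = cos φ₀ / cos φ along parallels.
Areal scale at 66.8°: h·k = 1.000 × 2.183 = 2.183.
Areal scale at 6.8°: h·k = 1.000 × 0.8659 = 0.8659.
Ratio = 2.183/0.8659 ≈ 2.52.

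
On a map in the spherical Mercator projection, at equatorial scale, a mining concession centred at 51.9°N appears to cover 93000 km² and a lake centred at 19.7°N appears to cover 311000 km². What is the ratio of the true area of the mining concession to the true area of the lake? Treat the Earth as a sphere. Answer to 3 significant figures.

Since Mercator area scale is 1/cos²φ, the true area equals the apparent area multiplied by cos²φ.
True area of mining concession: 93000 × cos²(51.9°) = 93000 × 0.3807 = 35410 km².
True area of lake: 311000 × cos²(19.7°) = 311000 × 0.8864 = 275700 km².
Ratio = 35410 / 275700 ≈ 0.128.

0.128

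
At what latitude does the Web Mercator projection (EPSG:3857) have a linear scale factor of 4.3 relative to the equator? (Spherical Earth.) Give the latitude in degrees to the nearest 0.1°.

Mercator scale is k = sec φ = 1/cos φ.
1/cos φ = 4.3  ⇒  cos φ = 0.2326  ⇒  φ = arccos(0.2326) ≈ 76.6°.

76.6°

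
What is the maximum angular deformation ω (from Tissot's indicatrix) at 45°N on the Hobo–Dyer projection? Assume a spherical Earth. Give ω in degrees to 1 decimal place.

13.2°

The Hobo–Dyer projection is cylindrical equal-area with φ₀ = 37.5°. For cylindrical equal-area with standard parallel φ₀, h = cos φ / cos φ₀ and k = cos φ₀ / cos φ, so h·k = 1.
At 45°: h = 0.8913, k = 1.122; principal scales a = 1.122, b = 0.8913.
sin(ω/2) = (a − b)/(a + b) = 0.2307/2.013 = 0.1146, so ω = 2 arcsin(0.1146) ≈ 13.2°.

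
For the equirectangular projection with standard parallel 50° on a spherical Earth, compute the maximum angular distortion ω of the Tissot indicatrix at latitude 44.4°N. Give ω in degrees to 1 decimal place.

6.1°

The equidistant cylindrical projection with φ₀ = 50° has h = 1 (meridians true) and k = cos φ₀ / cos φ along parallels.
At 44.4°: h = 1.000, k = 0.8997; principal scales a = 1.000, b = 0.8997.
sin(ω/2) = (a − b)/(a + b) = 0.1003/1.900 = 0.05282, so ω = 2 arcsin(0.05282) ≈ 6.1°.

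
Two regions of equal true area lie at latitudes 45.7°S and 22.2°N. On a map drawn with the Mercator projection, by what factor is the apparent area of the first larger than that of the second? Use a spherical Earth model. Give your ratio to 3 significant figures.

Mercator areal scale is sec²φ.
At 45.7°: sec²(45.7°) = 1/0.6984² = 2.050.
At 22.2°: sec²(22.2°) = 1/0.9259² = 1.167.
Ratio = 2.050/1.167 = cos²(22.2°)/cos²(45.7°) ≈ 1.76.

1.76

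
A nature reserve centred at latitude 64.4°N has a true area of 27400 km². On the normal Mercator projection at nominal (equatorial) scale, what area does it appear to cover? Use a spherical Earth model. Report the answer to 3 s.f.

147000 km²

For Mercator, h = k = sec φ (a conformal cylindrical projection has a single point scale, 1/cos φ).
Areal scale = k² = sec²φ = 1/cos²(64.4°) = 1/0.4321² = 5.356.
Apparent area = 27400 × 5.356 ≈ 147000 km².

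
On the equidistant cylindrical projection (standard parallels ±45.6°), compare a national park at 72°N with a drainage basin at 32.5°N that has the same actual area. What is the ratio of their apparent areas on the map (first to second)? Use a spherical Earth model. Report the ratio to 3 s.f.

2.73

With standard parallel φ₀ = 45.6°, the equirectangular projection gives x = Rλ cos φ₀, y = Rφ, so h = 1 and k = cos 45.6° / cos φ.
Areal scale at 72°: h·k = 1.000 × 2.264 = 2.264.
Areal scale at 32.5°: h·k = 1.000 × 0.8296 = 0.8296.
Ratio = 2.264/0.8296 ≈ 2.73.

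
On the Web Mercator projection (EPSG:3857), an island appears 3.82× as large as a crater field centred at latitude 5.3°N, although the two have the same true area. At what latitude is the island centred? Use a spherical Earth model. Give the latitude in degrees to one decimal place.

59.4°

On Mercator, (apparent₁)/(apparent₂) = sec²φ₁ / sec²φ₂ when true areas are equal.
cos²φ₂ / cos²φ₁ = 3.82  ⇒  cos φ₁ = cos 5.3° / √3.82 = 0.9957/1.954 = 0.5095.
φ₁ = arccos(0.5095) ≈ 59.4°.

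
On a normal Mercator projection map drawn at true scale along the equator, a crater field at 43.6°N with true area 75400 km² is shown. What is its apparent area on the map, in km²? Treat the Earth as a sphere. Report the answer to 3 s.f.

144000 km²

The Mercator projection is conformal; its linear scale factor is the same in every direction and equals sec φ = 1/cos φ.
Areal scale = k² = sec²φ = 1/cos²(43.6°) = 1/0.7242² = 1.907.
Apparent area = 75400 × 1.907 ≈ 144000 km².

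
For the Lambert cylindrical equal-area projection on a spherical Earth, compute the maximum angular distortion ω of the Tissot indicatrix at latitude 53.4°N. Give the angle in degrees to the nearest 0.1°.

The Lambert cylindrical equal-area projection is the cylindrical equal-area projection with its standard parallel at the equator (φ₀ = 0). A cylindrical equal-area projection with standard parallel φ₀ has meridian scale h = cos φ / cos φ₀ and parallel scale k = cos φ₀ / cos φ (so areas are preserved, h·k = 1).
At 53.4°: h = 0.5962, k = 1.677; principal scales a = 1.677, b = 0.5962.
sin(ω/2) = (a − b)/(a + b) = 1.081/2.273 = 0.4755, so ω = 2 arcsin(0.4755) ≈ 56.8°.

56.8°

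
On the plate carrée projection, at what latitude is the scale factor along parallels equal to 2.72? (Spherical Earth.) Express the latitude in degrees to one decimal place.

Plate carrée: h = 1, k = sec φ along parallels.
sec φ = 2.72  ⇒  cos φ = 0.3676  ⇒  φ ≈ 68.4°.

68.4°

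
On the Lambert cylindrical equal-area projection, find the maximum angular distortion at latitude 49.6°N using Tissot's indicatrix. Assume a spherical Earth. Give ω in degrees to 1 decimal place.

48.2°

The Lambert cylindrical equal-area projection is the cylindrical equal-area projection with its standard parallel at the equator (φ₀ = 0). For cylindrical equal-area with standard parallel φ₀, h = cos φ / cos φ₀ and k = cos φ₀ / cos φ, so h·k = 1.
At 49.6°: h = 0.6481, k = 1.543; principal scales a = 1.543, b = 0.6481.
sin(ω/2) = (a − b)/(a + b) = 0.8948/2.191 = 0.4084, so ω = 2 arcsin(0.4084) ≈ 48.2°.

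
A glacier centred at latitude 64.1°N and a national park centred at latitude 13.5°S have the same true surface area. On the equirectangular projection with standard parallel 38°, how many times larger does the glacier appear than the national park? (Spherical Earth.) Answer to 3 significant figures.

2.23

The equidistant cylindrical projection with φ₀ = 38° has h = 1 (meridians true) and k = cos φ₀ / cos φ along parallels.
Areal scale at 64.1°: h·k = 1.000 × 1.804 = 1.804.
Areal scale at 13.5°: h·k = 1.000 × 0.8104 = 0.8104.
Ratio = 1.804/0.8104 ≈ 2.23.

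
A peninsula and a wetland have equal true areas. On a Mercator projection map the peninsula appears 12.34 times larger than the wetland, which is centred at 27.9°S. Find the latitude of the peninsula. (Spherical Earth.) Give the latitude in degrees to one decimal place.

For equal true areas on Mercator, apparent areas scale as sec²φ, so the ratio is cos²φ₂ / cos²φ₁.
cos²φ₂ / cos²φ₁ = 12.34  ⇒  cos φ₁ = cos 27.9° / √12.34 = 0.8838/3.513 = 0.2516.
φ₁ = arccos(0.2516) ≈ 75.4°.

75.4°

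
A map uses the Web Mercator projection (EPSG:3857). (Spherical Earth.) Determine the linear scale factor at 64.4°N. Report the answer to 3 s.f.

2.31

For Mercator, h = k = sec φ (a conformal cylindrical projection has a single point scale, 1/cos φ).
k = 1/cos 64.4° = 1/0.4321 = 2.314.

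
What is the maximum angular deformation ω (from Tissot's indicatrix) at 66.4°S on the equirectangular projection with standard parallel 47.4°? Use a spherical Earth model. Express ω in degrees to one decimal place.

With standard parallel φ₀ = 47.4°, the equirectangular projection gives x = Rλ cos φ₀, y = Rφ, so h = 1 and k = cos 47.4° / cos φ.
At 66.4°: h = 1.000, k = 1.691; principal scales a = 1.691, b = 1.000.
sin(ω/2) = (a − b)/(a + b) = 0.6907/2.691 = 0.2567, so ω = 2 arcsin(0.2567) ≈ 29.7°.

29.7°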